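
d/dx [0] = 0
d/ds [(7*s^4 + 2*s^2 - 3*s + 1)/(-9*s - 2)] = (-189*s^4 - 56*s^3 - 18*s^2 - 8*s + 15)/(81*s^2 + 36*s + 4)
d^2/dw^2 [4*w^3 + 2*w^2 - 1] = 24*w + 4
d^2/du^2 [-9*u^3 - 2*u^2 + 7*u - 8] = -54*u - 4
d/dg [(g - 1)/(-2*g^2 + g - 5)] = (-2*g^2 + g + (g - 1)*(4*g - 1) - 5)/(2*g^2 - g + 5)^2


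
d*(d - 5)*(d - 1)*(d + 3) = d^4 - 3*d^3 - 13*d^2 + 15*d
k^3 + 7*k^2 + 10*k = k*(k + 2)*(k + 5)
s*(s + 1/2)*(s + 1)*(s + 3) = s^4 + 9*s^3/2 + 5*s^2 + 3*s/2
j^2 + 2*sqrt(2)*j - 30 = (j - 3*sqrt(2))*(j + 5*sqrt(2))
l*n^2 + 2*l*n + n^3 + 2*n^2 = n*(l + n)*(n + 2)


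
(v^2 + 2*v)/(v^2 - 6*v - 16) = v/(v - 8)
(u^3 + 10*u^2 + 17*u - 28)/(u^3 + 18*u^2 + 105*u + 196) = (u - 1)/(u + 7)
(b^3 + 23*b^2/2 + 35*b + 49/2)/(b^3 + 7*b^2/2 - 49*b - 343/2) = (b + 1)/(b - 7)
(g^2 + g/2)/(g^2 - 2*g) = (g + 1/2)/(g - 2)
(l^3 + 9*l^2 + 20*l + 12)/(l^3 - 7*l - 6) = (l + 6)/(l - 3)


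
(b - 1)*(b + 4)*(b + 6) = b^3 + 9*b^2 + 14*b - 24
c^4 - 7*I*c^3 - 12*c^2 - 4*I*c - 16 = (c - 4*I)*(c - 2*I)^2*(c + I)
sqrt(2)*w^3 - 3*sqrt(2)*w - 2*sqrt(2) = (w - 2)*(w + 1)*(sqrt(2)*w + sqrt(2))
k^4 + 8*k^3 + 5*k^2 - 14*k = k*(k - 1)*(k + 2)*(k + 7)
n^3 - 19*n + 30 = (n - 3)*(n - 2)*(n + 5)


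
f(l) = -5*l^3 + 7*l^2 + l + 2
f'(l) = -15*l^2 + 14*l + 1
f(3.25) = -92.45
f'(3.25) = -111.94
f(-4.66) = 655.32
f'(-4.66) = -389.97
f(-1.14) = 17.36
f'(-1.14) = -34.45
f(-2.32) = 99.79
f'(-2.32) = -112.22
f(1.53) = 2.01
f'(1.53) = -12.69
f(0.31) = 2.83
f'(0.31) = 3.90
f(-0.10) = 1.98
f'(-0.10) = -0.55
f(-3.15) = 224.59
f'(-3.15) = -191.94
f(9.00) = -3067.00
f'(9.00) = -1088.00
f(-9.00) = 4205.00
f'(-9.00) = -1340.00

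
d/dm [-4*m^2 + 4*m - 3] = 4 - 8*m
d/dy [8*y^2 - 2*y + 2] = 16*y - 2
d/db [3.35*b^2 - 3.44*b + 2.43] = 6.7*b - 3.44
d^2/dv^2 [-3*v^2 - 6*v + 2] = -6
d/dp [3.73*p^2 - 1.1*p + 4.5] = 7.46*p - 1.1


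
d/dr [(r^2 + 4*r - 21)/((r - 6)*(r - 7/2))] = 6*(-9*r^2 + 56*r - 77)/(4*r^4 - 76*r^3 + 529*r^2 - 1596*r + 1764)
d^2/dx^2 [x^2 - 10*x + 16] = 2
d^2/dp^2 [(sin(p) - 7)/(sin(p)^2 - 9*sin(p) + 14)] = (-2*sin(p) + cos(p)^2 + 1)/(sin(p) - 2)^3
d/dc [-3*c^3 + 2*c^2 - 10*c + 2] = -9*c^2 + 4*c - 10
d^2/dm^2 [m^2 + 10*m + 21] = 2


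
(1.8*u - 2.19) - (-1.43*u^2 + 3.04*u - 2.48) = 1.43*u^2 - 1.24*u + 0.29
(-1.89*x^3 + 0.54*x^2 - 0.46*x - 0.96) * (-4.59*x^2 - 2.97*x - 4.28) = 8.6751*x^5 + 3.1347*x^4 + 8.5968*x^3 + 3.4614*x^2 + 4.82*x + 4.1088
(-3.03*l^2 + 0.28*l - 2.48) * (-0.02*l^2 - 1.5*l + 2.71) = 0.0606*l^4 + 4.5394*l^3 - 8.5817*l^2 + 4.4788*l - 6.7208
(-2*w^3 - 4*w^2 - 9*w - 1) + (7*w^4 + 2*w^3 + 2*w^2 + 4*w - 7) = 7*w^4 - 2*w^2 - 5*w - 8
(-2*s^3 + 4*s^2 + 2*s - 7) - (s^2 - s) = -2*s^3 + 3*s^2 + 3*s - 7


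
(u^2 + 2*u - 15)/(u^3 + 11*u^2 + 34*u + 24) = (u^2 + 2*u - 15)/(u^3 + 11*u^2 + 34*u + 24)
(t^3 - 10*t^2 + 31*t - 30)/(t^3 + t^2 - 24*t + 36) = (t - 5)/(t + 6)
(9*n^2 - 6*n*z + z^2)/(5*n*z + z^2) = (9*n^2 - 6*n*z + z^2)/(z*(5*n + z))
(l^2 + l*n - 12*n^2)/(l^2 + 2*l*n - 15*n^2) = (l + 4*n)/(l + 5*n)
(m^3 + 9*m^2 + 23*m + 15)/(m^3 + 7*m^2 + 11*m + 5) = (m + 3)/(m + 1)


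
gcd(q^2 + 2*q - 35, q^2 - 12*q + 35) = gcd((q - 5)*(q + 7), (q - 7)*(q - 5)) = q - 5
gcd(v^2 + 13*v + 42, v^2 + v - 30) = v + 6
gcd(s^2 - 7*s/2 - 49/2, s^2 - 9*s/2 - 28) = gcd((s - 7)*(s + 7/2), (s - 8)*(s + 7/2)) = s + 7/2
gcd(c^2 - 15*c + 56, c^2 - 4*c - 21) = c - 7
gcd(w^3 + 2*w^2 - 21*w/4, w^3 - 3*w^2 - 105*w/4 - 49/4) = w + 7/2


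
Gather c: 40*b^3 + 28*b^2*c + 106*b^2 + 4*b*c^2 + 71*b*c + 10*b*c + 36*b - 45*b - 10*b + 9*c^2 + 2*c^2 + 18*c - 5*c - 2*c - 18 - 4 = 40*b^3 + 106*b^2 - 19*b + c^2*(4*b + 11) + c*(28*b^2 + 81*b + 11) - 22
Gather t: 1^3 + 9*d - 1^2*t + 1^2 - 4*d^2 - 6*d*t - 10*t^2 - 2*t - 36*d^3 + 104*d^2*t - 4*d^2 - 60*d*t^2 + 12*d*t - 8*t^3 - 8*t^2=-36*d^3 - 8*d^2 + 9*d - 8*t^3 + t^2*(-60*d - 18) + t*(104*d^2 + 6*d - 3) + 2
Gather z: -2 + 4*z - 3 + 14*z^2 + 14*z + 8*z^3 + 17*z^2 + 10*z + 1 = 8*z^3 + 31*z^2 + 28*z - 4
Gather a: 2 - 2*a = 2 - 2*a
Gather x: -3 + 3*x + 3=3*x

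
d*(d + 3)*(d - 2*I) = d^3 + 3*d^2 - 2*I*d^2 - 6*I*d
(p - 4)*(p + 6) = p^2 + 2*p - 24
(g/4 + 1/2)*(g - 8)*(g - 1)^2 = g^4/4 - 2*g^3 - 3*g^2/4 + 13*g/2 - 4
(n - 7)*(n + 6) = n^2 - n - 42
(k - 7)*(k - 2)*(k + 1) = k^3 - 8*k^2 + 5*k + 14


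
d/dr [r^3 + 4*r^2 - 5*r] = 3*r^2 + 8*r - 5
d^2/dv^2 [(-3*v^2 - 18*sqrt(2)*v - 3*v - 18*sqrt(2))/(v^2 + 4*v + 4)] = 18*(-2*sqrt(2)*v + v + 2*sqrt(2))/(v^4 + 8*v^3 + 24*v^2 + 32*v + 16)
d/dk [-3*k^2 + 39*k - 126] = 39 - 6*k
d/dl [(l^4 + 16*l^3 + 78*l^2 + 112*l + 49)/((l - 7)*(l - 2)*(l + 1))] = (l^4 - 18*l^3 - 156*l^2 + 322*l + 1323)/(l^4 - 18*l^3 + 109*l^2 - 252*l + 196)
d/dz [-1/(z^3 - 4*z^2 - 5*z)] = (3*z^2 - 8*z - 5)/(z^2*(-z^2 + 4*z + 5)^2)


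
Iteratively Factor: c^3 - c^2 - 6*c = (c - 3)*(c^2 + 2*c) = c*(c - 3)*(c + 2)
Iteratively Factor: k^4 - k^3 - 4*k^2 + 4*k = (k + 2)*(k^3 - 3*k^2 + 2*k) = k*(k + 2)*(k^2 - 3*k + 2) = k*(k - 2)*(k + 2)*(k - 1)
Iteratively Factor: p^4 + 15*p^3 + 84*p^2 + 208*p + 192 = (p + 3)*(p^3 + 12*p^2 + 48*p + 64) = (p + 3)*(p + 4)*(p^2 + 8*p + 16) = (p + 3)*(p + 4)^2*(p + 4)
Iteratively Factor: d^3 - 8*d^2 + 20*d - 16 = (d - 2)*(d^2 - 6*d + 8) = (d - 4)*(d - 2)*(d - 2)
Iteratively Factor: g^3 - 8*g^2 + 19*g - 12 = (g - 3)*(g^2 - 5*g + 4) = (g - 3)*(g - 1)*(g - 4)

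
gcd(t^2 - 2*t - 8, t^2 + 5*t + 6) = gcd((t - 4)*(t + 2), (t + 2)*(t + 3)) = t + 2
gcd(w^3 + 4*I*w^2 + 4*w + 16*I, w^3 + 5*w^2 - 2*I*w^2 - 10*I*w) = w - 2*I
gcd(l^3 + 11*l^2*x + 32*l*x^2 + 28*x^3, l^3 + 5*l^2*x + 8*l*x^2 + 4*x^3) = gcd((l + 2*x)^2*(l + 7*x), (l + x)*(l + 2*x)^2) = l^2 + 4*l*x + 4*x^2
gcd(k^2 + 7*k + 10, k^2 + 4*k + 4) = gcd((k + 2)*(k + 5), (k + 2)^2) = k + 2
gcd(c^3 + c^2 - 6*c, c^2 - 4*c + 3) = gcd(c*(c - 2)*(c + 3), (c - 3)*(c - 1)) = 1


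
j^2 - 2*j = j*(j - 2)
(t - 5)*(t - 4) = t^2 - 9*t + 20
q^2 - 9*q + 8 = (q - 8)*(q - 1)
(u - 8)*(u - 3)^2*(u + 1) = u^4 - 13*u^3 + 43*u^2 - 15*u - 72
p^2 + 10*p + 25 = (p + 5)^2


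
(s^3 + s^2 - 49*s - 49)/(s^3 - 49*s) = (s + 1)/s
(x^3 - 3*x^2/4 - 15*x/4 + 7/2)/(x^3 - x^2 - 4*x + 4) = (x - 7/4)/(x - 2)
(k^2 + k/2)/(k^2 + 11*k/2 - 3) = k*(2*k + 1)/(2*k^2 + 11*k - 6)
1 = 1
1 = 1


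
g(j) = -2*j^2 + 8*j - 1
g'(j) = 8 - 4*j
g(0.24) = 0.80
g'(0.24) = 7.04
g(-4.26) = -71.38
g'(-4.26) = 25.04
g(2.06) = 6.99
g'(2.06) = -0.24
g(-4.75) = -84.12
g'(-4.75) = 27.00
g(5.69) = -20.23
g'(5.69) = -14.76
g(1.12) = 5.45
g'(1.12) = 3.52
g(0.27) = 1.01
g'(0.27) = 6.92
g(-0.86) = -9.36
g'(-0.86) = 11.44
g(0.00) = -1.00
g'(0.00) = 8.00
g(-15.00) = -571.00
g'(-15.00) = 68.00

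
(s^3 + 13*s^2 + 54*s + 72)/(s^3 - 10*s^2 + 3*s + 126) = (s^2 + 10*s + 24)/(s^2 - 13*s + 42)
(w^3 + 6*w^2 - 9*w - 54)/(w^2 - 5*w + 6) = (w^2 + 9*w + 18)/(w - 2)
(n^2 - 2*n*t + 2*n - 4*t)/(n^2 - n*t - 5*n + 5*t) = (n^2 - 2*n*t + 2*n - 4*t)/(n^2 - n*t - 5*n + 5*t)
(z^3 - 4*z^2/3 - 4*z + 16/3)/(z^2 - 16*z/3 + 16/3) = (z^2 - 4)/(z - 4)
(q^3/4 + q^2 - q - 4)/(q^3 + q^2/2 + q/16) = 4*(q^3 + 4*q^2 - 4*q - 16)/(q*(16*q^2 + 8*q + 1))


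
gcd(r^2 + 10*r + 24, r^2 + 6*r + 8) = r + 4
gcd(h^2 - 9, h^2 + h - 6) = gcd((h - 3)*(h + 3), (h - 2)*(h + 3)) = h + 3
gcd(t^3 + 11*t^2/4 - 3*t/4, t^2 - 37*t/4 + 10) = 1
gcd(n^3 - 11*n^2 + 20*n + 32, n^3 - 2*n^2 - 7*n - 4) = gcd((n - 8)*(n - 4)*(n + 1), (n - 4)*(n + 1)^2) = n^2 - 3*n - 4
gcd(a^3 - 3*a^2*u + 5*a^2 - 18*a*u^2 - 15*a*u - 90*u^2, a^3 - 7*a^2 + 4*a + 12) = 1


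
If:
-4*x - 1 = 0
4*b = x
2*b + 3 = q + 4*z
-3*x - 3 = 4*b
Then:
No Solution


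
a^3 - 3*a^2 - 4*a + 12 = (a - 3)*(a - 2)*(a + 2)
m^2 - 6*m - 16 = (m - 8)*(m + 2)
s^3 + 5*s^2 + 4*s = s*(s + 1)*(s + 4)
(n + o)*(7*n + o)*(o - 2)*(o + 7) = 7*n^2*o^2 + 35*n^2*o - 98*n^2 + 8*n*o^3 + 40*n*o^2 - 112*n*o + o^4 + 5*o^3 - 14*o^2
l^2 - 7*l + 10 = (l - 5)*(l - 2)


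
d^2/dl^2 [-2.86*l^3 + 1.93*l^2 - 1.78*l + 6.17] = 3.86 - 17.16*l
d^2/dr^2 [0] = 0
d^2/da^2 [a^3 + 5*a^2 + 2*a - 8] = 6*a + 10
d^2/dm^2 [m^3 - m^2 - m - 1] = 6*m - 2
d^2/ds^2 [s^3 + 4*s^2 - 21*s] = 6*s + 8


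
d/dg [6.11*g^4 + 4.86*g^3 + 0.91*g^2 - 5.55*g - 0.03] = 24.44*g^3 + 14.58*g^2 + 1.82*g - 5.55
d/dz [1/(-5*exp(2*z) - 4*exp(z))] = 2*(5*exp(z) + 2)*exp(-z)/(5*exp(z) + 4)^2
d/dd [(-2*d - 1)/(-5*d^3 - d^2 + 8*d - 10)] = (10*d^3 + 2*d^2 - 16*d - (2*d + 1)*(15*d^2 + 2*d - 8) + 20)/(5*d^3 + d^2 - 8*d + 10)^2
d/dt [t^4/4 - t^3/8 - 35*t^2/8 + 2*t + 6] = t^3 - 3*t^2/8 - 35*t/4 + 2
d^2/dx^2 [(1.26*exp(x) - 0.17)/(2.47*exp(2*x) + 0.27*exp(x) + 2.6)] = (7.687134*exp(4*x) - 4.988906*exp(3*x) - 48.890439*exp(2*x) + 3.470047*exp(x) + 8.63694)*exp(x)/(15.069223*exp(6*x) + 4.941729*exp(5*x) + 48.127209*exp(4*x) + 10.423323*exp(3*x) + 50.66022*exp(2*x) + 5.4756*exp(x) + 17.576)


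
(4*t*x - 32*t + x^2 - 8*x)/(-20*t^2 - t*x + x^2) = (x - 8)/(-5*t + x)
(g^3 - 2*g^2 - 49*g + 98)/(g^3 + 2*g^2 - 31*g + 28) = (g^2 - 9*g + 14)/(g^2 - 5*g + 4)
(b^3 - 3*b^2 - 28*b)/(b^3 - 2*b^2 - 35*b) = (b + 4)/(b + 5)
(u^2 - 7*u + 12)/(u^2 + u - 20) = (u - 3)/(u + 5)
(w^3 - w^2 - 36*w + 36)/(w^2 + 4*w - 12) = (w^2 - 7*w + 6)/(w - 2)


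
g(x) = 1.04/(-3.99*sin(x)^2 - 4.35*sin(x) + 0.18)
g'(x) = 1.04*(7.98*sin(x)*cos(x) + 4.35*cos(x))/(-3.99*sin(x)^2 - 4.35*sin(x) + 0.18)^2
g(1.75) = -0.13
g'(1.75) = -0.04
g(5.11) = 1.30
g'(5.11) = -1.90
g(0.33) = -0.63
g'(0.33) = 2.51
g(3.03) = -2.94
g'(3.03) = -43.23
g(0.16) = -1.69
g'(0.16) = 15.29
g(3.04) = -3.44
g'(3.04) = -58.45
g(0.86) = -0.19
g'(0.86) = 0.24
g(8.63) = -0.21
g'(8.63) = -0.30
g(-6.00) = -0.77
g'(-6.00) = 3.62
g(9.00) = -0.45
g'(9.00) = -1.38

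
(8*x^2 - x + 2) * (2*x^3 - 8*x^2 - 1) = 16*x^5 - 66*x^4 + 12*x^3 - 24*x^2 + x - 2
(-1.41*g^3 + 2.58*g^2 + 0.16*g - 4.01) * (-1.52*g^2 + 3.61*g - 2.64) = 2.1432*g^5 - 9.0117*g^4 + 12.793*g^3 - 0.1384*g^2 - 14.8985*g + 10.5864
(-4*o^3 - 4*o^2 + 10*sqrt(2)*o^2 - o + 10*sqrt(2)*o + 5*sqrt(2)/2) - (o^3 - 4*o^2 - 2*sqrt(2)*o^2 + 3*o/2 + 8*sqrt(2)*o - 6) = -5*o^3 + 12*sqrt(2)*o^2 - 5*o/2 + 2*sqrt(2)*o + 5*sqrt(2)/2 + 6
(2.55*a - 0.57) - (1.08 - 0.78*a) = 3.33*a - 1.65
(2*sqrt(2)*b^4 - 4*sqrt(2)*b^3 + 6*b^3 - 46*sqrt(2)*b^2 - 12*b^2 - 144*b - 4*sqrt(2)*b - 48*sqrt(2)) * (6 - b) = -2*sqrt(2)*b^5 - 6*b^4 + 16*sqrt(2)*b^4 + 22*sqrt(2)*b^3 + 48*b^3 - 272*sqrt(2)*b^2 + 72*b^2 - 864*b + 24*sqrt(2)*b - 288*sqrt(2)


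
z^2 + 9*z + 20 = (z + 4)*(z + 5)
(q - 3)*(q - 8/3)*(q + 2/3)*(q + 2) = q^4 - 3*q^3 - 52*q^2/9 + 124*q/9 + 32/3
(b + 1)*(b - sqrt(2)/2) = b^2 - sqrt(2)*b/2 + b - sqrt(2)/2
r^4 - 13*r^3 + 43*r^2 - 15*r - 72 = (r - 8)*(r - 3)^2*(r + 1)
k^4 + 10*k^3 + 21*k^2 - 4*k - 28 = (k - 1)*(k + 2)^2*(k + 7)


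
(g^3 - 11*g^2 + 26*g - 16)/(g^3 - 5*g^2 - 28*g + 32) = (g - 2)/(g + 4)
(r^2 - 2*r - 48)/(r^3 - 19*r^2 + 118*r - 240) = (r + 6)/(r^2 - 11*r + 30)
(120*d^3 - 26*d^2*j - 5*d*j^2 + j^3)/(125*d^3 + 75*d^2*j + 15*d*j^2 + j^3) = (24*d^2 - 10*d*j + j^2)/(25*d^2 + 10*d*j + j^2)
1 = 1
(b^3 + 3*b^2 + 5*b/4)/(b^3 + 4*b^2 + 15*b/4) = (2*b + 1)/(2*b + 3)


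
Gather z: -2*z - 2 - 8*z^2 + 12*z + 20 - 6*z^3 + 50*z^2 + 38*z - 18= -6*z^3 + 42*z^2 + 48*z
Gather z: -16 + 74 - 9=49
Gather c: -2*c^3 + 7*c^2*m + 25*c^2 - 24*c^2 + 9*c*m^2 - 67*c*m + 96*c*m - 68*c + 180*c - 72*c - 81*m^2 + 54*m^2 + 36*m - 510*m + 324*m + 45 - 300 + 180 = -2*c^3 + c^2*(7*m + 1) + c*(9*m^2 + 29*m + 40) - 27*m^2 - 150*m - 75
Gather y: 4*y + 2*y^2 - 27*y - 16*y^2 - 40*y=-14*y^2 - 63*y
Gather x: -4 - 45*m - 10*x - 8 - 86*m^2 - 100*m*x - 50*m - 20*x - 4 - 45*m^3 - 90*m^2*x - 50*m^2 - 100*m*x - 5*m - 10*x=-45*m^3 - 136*m^2 - 100*m + x*(-90*m^2 - 200*m - 40) - 16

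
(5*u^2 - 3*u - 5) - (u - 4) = 5*u^2 - 4*u - 1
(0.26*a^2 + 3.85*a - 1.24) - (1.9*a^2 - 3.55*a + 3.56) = -1.64*a^2 + 7.4*a - 4.8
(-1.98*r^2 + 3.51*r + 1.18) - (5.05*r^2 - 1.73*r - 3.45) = -7.03*r^2 + 5.24*r + 4.63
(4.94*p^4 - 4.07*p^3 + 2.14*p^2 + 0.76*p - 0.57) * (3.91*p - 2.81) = 19.3154*p^5 - 29.7951*p^4 + 19.8041*p^3 - 3.0418*p^2 - 4.3643*p + 1.6017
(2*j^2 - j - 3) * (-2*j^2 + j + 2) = -4*j^4 + 4*j^3 + 9*j^2 - 5*j - 6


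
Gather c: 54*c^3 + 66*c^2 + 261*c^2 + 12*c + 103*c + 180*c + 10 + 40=54*c^3 + 327*c^2 + 295*c + 50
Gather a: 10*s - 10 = 10*s - 10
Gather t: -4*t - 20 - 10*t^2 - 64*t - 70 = -10*t^2 - 68*t - 90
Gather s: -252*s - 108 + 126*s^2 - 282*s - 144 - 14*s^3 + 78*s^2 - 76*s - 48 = -14*s^3 + 204*s^2 - 610*s - 300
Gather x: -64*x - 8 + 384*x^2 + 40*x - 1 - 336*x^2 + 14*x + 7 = 48*x^2 - 10*x - 2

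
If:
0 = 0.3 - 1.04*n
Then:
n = 0.29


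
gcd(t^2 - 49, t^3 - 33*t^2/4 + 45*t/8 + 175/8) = t - 7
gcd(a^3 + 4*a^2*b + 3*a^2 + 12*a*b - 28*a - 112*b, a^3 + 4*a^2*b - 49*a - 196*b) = a^2 + 4*a*b + 7*a + 28*b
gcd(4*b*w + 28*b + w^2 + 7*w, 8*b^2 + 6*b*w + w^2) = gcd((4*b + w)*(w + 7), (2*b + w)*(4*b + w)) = 4*b + w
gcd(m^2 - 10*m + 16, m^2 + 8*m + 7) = 1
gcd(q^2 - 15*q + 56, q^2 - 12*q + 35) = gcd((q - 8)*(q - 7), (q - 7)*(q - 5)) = q - 7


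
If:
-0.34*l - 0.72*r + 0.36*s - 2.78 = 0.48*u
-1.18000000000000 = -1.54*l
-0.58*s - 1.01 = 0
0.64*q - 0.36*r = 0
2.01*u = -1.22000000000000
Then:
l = 0.77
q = -2.64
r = -4.69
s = -1.74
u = -0.61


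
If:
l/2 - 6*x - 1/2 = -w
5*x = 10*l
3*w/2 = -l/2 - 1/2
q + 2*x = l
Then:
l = -5/71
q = 15/71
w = -22/71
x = -10/71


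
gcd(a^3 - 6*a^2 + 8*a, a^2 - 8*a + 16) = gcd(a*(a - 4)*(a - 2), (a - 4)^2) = a - 4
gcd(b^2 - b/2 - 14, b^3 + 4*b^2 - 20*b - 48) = b - 4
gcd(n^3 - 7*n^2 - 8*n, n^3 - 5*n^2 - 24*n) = n^2 - 8*n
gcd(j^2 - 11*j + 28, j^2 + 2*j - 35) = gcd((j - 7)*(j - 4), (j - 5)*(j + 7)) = 1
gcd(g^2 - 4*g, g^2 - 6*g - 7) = 1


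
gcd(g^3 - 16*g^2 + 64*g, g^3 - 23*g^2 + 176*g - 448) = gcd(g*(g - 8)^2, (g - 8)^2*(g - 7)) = g^2 - 16*g + 64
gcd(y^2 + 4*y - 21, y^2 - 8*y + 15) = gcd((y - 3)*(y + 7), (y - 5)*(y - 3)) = y - 3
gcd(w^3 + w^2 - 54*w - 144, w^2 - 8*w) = w - 8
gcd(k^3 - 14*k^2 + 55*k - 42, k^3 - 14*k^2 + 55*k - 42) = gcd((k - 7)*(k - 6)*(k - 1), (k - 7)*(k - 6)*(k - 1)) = k^3 - 14*k^2 + 55*k - 42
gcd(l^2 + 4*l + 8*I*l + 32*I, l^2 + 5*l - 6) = 1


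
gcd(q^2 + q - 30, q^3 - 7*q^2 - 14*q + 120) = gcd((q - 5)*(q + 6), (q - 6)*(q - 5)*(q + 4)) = q - 5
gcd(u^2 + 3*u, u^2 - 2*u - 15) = u + 3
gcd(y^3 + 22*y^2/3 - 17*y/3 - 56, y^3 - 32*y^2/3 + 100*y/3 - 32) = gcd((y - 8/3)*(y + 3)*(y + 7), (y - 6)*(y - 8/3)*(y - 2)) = y - 8/3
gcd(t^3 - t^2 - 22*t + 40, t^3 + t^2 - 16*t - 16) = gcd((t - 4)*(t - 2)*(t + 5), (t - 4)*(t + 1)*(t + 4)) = t - 4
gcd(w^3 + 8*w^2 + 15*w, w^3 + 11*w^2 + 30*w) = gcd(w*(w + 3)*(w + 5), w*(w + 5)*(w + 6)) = w^2 + 5*w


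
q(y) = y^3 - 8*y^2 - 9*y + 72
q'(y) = 3*y^2 - 16*y - 9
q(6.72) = -46.28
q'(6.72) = 18.96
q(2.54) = 13.91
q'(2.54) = -30.29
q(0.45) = 66.42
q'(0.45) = -15.59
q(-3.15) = -10.29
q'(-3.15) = 71.17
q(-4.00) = -84.00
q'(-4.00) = 103.00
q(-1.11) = 70.77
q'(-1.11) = 12.46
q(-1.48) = 64.56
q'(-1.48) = 21.25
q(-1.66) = 60.32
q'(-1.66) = 25.83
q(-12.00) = -2700.00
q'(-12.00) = 615.00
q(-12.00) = -2700.00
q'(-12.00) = 615.00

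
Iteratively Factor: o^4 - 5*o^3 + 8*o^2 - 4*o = (o - 1)*(o^3 - 4*o^2 + 4*o) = (o - 2)*(o - 1)*(o^2 - 2*o) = o*(o - 2)*(o - 1)*(o - 2)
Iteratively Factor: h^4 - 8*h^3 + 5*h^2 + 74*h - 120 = (h - 4)*(h^3 - 4*h^2 - 11*h + 30) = (h - 4)*(h - 2)*(h^2 - 2*h - 15) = (h - 5)*(h - 4)*(h - 2)*(h + 3)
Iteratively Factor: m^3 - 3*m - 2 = (m - 2)*(m^2 + 2*m + 1) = (m - 2)*(m + 1)*(m + 1)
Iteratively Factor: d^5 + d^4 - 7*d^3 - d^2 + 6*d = (d + 1)*(d^4 - 7*d^2 + 6*d) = d*(d + 1)*(d^3 - 7*d + 6) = d*(d - 1)*(d + 1)*(d^2 + d - 6) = d*(d - 2)*(d - 1)*(d + 1)*(d + 3)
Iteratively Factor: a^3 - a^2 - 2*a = (a)*(a^2 - a - 2) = a*(a - 2)*(a + 1)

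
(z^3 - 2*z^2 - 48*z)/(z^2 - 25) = z*(z^2 - 2*z - 48)/(z^2 - 25)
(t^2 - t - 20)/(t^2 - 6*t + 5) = (t + 4)/(t - 1)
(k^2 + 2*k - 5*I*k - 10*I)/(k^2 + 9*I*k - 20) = (k^2 + k*(2 - 5*I) - 10*I)/(k^2 + 9*I*k - 20)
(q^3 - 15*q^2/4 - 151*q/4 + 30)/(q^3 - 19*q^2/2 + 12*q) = (4*q^2 + 17*q - 15)/(2*q*(2*q - 3))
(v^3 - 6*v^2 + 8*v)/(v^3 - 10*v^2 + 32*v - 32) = v/(v - 4)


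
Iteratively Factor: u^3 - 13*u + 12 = (u - 3)*(u^2 + 3*u - 4) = (u - 3)*(u - 1)*(u + 4)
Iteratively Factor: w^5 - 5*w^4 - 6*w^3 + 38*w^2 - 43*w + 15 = (w - 1)*(w^4 - 4*w^3 - 10*w^2 + 28*w - 15) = (w - 1)^2*(w^3 - 3*w^2 - 13*w + 15) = (w - 1)^2*(w + 3)*(w^2 - 6*w + 5) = (w - 5)*(w - 1)^2*(w + 3)*(w - 1)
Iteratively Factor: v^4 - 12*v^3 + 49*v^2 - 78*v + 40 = (v - 2)*(v^3 - 10*v^2 + 29*v - 20) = (v - 5)*(v - 2)*(v^2 - 5*v + 4) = (v - 5)*(v - 4)*(v - 2)*(v - 1)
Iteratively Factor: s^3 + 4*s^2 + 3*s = (s)*(s^2 + 4*s + 3) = s*(s + 3)*(s + 1)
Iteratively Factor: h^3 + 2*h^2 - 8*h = (h + 4)*(h^2 - 2*h) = (h - 2)*(h + 4)*(h)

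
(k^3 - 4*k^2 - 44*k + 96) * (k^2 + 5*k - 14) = k^5 + k^4 - 78*k^3 - 68*k^2 + 1096*k - 1344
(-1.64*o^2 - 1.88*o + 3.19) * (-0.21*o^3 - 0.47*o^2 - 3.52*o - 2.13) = 0.3444*o^5 + 1.1656*o^4 + 5.9865*o^3 + 8.6115*o^2 - 7.2244*o - 6.7947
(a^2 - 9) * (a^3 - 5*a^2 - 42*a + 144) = a^5 - 5*a^4 - 51*a^3 + 189*a^2 + 378*a - 1296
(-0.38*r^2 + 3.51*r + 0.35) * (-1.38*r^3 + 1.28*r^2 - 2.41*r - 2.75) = 0.5244*r^5 - 5.3302*r^4 + 4.9256*r^3 - 6.9661*r^2 - 10.496*r - 0.9625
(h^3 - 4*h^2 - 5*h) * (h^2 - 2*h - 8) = h^5 - 6*h^4 - 5*h^3 + 42*h^2 + 40*h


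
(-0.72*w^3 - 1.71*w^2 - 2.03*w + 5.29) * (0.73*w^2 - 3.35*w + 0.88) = -0.5256*w^5 + 1.1637*w^4 + 3.613*w^3 + 9.1574*w^2 - 19.5079*w + 4.6552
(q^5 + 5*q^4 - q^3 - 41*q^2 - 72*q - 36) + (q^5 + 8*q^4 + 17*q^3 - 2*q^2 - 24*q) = 2*q^5 + 13*q^4 + 16*q^3 - 43*q^2 - 96*q - 36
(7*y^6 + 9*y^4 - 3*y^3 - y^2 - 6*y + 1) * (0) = 0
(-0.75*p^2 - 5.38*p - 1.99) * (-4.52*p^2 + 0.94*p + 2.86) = 3.39*p^4 + 23.6126*p^3 + 1.7926*p^2 - 17.2574*p - 5.6914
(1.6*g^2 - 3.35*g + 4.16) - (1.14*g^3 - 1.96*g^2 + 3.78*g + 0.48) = -1.14*g^3 + 3.56*g^2 - 7.13*g + 3.68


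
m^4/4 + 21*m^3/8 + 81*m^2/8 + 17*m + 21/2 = (m/2 + 1)^2*(m + 3)*(m + 7/2)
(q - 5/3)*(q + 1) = q^2 - 2*q/3 - 5/3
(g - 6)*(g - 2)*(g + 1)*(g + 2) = g^4 - 5*g^3 - 10*g^2 + 20*g + 24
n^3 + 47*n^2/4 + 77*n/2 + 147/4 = (n + 7/4)*(n + 3)*(n + 7)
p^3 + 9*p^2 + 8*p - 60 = (p - 2)*(p + 5)*(p + 6)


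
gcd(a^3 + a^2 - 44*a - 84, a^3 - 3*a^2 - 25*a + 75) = 1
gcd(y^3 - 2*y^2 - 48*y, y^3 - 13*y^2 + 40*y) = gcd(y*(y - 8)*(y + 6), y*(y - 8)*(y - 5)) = y^2 - 8*y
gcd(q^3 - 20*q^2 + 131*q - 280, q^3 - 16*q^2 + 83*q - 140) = q^2 - 12*q + 35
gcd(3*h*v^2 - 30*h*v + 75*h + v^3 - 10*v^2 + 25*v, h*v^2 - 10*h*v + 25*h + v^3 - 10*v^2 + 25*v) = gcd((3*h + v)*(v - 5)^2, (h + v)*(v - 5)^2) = v^2 - 10*v + 25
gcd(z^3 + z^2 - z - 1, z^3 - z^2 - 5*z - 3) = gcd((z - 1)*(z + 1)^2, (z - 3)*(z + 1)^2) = z^2 + 2*z + 1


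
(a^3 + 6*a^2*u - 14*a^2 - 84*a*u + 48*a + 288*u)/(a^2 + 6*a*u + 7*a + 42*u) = (a^2 - 14*a + 48)/(a + 7)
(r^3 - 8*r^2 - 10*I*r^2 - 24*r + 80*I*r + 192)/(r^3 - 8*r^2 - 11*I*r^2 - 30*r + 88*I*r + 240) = (r - 4*I)/(r - 5*I)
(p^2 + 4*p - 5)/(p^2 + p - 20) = (p - 1)/(p - 4)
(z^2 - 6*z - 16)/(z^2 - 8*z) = (z + 2)/z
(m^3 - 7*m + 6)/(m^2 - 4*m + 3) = (m^2 + m - 6)/(m - 3)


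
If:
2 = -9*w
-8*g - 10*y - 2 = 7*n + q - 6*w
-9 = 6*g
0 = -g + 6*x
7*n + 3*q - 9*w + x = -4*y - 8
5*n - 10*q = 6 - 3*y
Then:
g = -3/2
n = -15275/6096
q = -6313/6096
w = -2/9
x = -1/4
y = 16607/6096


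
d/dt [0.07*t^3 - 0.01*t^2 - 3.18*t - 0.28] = 0.21*t^2 - 0.02*t - 3.18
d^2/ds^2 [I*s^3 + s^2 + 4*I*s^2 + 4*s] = 6*I*s + 2 + 8*I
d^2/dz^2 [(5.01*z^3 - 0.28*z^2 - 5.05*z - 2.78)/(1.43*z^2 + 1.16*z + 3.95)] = (-1.4210854715202e-14*z^5 - 62.8396200000001*z^3 + 113.115468*z^2 + 612.491916*z + 61.464924)/(2.924207*z^6 + 7.116252*z^5 + 30.004689*z^4 + 40.874456*z^3 + 82.880085*z^2 + 54.2967*z + 61.629875)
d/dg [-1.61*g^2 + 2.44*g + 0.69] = 2.44 - 3.22*g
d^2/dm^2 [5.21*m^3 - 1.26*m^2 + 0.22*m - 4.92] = 31.26*m - 2.52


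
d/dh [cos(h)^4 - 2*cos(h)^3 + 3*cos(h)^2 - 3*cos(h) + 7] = (-9*cos(h) + 3*cos(2*h) - cos(3*h) + 6)*sin(h)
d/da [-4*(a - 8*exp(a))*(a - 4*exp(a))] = 48*a*exp(a) - 8*a - 256*exp(2*a) + 48*exp(a)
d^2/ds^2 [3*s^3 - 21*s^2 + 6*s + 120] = 18*s - 42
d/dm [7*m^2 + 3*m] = 14*m + 3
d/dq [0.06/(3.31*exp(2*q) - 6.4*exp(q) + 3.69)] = (0.384 - 0.3972*exp(q))*exp(q)/(3.31*exp(2*q) - 6.4*exp(q) + 3.69)^2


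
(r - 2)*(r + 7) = r^2 + 5*r - 14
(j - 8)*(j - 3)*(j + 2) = j^3 - 9*j^2 + 2*j + 48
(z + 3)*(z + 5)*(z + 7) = z^3 + 15*z^2 + 71*z + 105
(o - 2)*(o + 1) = o^2 - o - 2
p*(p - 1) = p^2 - p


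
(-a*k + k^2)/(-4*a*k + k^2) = (a - k)/(4*a - k)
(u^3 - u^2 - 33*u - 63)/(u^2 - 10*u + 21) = (u^2 + 6*u + 9)/(u - 3)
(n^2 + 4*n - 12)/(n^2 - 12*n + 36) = (n^2 + 4*n - 12)/(n^2 - 12*n + 36)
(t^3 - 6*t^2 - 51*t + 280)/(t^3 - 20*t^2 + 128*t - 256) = (t^2 + 2*t - 35)/(t^2 - 12*t + 32)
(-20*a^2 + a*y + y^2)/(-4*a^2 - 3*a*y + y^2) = (5*a + y)/(a + y)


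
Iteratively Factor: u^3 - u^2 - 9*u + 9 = (u + 3)*(u^2 - 4*u + 3) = (u - 3)*(u + 3)*(u - 1)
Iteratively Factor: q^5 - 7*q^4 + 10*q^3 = (q - 2)*(q^4 - 5*q^3) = (q - 5)*(q - 2)*(q^3) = q*(q - 5)*(q - 2)*(q^2) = q^2*(q - 5)*(q - 2)*(q)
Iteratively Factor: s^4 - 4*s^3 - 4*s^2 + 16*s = (s - 4)*(s^3 - 4*s) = s*(s - 4)*(s^2 - 4) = s*(s - 4)*(s - 2)*(s + 2)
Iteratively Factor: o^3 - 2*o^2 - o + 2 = (o - 2)*(o^2 - 1) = (o - 2)*(o + 1)*(o - 1)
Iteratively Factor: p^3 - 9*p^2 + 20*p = (p - 5)*(p^2 - 4*p) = (p - 5)*(p - 4)*(p)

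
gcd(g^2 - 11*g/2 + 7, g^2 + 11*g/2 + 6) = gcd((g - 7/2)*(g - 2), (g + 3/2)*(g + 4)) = 1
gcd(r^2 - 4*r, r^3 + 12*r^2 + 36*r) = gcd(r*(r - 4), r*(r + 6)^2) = r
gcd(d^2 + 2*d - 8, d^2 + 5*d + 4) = d + 4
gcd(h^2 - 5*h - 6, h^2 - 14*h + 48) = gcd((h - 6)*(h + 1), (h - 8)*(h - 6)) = h - 6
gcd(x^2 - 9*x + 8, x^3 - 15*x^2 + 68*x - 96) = x - 8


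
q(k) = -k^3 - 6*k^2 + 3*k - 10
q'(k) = -3*k^2 - 12*k + 3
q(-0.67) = -14.40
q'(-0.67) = 9.69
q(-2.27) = -36.03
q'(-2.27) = 14.78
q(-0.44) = -12.40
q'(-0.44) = 7.70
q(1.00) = -14.00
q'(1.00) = -12.00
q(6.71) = -562.13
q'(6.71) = -212.59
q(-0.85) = -16.27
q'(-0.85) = 11.03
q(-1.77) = -28.56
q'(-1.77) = 14.84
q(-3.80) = -53.17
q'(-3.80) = 5.28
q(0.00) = -10.00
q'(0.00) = 3.00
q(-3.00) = -46.00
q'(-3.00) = 12.00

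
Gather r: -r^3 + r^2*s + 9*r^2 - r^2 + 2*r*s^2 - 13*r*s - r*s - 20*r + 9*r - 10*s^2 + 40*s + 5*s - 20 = -r^3 + r^2*(s + 8) + r*(2*s^2 - 14*s - 11) - 10*s^2 + 45*s - 20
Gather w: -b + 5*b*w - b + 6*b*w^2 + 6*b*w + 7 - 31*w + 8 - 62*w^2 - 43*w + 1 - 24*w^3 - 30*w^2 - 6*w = -2*b - 24*w^3 + w^2*(6*b - 92) + w*(11*b - 80) + 16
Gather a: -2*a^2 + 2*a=-2*a^2 + 2*a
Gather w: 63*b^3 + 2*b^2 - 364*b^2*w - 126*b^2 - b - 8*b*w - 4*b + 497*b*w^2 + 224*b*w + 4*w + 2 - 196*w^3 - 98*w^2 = 63*b^3 - 124*b^2 - 5*b - 196*w^3 + w^2*(497*b - 98) + w*(-364*b^2 + 216*b + 4) + 2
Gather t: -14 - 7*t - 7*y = -7*t - 7*y - 14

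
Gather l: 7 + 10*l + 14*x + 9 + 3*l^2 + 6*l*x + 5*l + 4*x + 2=3*l^2 + l*(6*x + 15) + 18*x + 18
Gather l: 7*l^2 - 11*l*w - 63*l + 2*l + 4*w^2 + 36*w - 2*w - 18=7*l^2 + l*(-11*w - 61) + 4*w^2 + 34*w - 18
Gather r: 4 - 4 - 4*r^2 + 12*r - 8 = -4*r^2 + 12*r - 8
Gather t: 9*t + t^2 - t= t^2 + 8*t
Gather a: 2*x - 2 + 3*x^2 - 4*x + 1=3*x^2 - 2*x - 1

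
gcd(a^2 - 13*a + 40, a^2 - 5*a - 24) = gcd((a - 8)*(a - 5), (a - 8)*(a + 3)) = a - 8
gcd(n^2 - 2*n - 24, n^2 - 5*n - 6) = n - 6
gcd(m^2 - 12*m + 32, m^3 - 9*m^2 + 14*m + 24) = m - 4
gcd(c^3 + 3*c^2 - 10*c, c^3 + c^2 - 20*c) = c^2 + 5*c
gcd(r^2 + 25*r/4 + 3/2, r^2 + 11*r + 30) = r + 6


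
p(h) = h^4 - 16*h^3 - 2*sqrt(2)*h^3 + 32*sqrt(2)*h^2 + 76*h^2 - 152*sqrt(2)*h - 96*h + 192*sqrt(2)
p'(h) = 4*h^3 - 48*h^2 - 6*sqrt(2)*h^2 + 64*sqrt(2)*h + 152*h - 152*sqrt(2) - 96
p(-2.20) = 1766.43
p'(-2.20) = -1160.46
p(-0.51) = 464.22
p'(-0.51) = -449.86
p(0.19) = 216.70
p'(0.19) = -266.90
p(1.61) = 13.33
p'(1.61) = -50.24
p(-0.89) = 658.23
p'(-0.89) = -574.36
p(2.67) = -1.88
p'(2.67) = 10.00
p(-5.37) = 9185.23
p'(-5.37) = -3861.51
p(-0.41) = 420.73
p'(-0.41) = -420.16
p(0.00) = 271.53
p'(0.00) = -310.96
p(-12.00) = 74735.27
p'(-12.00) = -18266.96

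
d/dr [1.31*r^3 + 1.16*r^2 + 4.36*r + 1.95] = 3.93*r^2 + 2.32*r + 4.36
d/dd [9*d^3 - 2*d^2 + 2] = d*(27*d - 4)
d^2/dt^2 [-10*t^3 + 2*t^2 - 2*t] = 4 - 60*t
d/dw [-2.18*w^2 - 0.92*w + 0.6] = -4.36*w - 0.92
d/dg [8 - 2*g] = -2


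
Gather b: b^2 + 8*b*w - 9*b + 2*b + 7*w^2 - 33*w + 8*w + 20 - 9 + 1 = b^2 + b*(8*w - 7) + 7*w^2 - 25*w + 12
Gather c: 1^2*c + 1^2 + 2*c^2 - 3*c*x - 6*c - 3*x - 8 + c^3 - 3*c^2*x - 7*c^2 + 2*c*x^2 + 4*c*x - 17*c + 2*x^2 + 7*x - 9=c^3 + c^2*(-3*x - 5) + c*(2*x^2 + x - 22) + 2*x^2 + 4*x - 16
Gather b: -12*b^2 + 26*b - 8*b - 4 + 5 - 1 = -12*b^2 + 18*b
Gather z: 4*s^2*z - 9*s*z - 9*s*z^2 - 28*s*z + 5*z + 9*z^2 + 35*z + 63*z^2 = z^2*(72 - 9*s) + z*(4*s^2 - 37*s + 40)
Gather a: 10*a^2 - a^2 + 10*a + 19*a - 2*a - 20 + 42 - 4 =9*a^2 + 27*a + 18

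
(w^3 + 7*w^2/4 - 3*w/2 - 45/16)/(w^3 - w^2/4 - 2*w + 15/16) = (2*w + 3)/(2*w - 1)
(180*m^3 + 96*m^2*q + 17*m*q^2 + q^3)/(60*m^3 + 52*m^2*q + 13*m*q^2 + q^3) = (6*m + q)/(2*m + q)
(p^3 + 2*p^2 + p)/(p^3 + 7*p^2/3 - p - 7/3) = 3*p*(p + 1)/(3*p^2 + 4*p - 7)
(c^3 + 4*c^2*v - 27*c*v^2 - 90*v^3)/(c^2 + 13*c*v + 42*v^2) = (c^2 - 2*c*v - 15*v^2)/(c + 7*v)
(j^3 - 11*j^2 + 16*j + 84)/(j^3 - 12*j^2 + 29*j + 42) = (j + 2)/(j + 1)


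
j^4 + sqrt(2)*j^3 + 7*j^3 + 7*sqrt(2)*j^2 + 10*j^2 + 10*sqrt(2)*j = j*(j + 2)*(j + 5)*(j + sqrt(2))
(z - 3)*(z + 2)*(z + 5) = z^3 + 4*z^2 - 11*z - 30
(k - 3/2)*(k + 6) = k^2 + 9*k/2 - 9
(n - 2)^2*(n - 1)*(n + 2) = n^4 - 3*n^3 - 2*n^2 + 12*n - 8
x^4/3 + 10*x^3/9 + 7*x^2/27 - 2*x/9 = x*(x/3 + 1)*(x - 1/3)*(x + 2/3)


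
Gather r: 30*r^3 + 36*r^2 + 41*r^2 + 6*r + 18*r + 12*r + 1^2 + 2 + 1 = 30*r^3 + 77*r^2 + 36*r + 4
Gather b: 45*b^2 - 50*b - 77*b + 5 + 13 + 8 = 45*b^2 - 127*b + 26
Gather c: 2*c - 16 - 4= 2*c - 20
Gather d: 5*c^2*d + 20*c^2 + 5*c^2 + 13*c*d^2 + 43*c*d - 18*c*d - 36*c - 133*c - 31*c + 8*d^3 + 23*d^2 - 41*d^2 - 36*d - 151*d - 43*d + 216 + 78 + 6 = 25*c^2 - 200*c + 8*d^3 + d^2*(13*c - 18) + d*(5*c^2 + 25*c - 230) + 300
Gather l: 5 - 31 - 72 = -98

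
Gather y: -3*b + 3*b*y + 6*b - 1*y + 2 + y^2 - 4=3*b + y^2 + y*(3*b - 1) - 2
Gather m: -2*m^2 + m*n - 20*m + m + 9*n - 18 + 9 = -2*m^2 + m*(n - 19) + 9*n - 9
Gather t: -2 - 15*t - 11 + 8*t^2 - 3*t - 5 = 8*t^2 - 18*t - 18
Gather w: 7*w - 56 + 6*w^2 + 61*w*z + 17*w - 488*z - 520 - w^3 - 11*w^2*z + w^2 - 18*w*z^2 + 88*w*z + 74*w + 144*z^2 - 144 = -w^3 + w^2*(7 - 11*z) + w*(-18*z^2 + 149*z + 98) + 144*z^2 - 488*z - 720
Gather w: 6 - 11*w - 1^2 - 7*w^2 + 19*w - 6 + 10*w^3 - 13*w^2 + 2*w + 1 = 10*w^3 - 20*w^2 + 10*w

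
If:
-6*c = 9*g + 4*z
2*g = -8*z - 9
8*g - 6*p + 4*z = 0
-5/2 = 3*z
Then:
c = 83/36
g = -7/6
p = -19/9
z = -5/6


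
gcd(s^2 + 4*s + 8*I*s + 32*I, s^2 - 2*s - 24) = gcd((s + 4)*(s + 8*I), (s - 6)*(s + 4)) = s + 4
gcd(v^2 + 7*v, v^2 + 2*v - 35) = v + 7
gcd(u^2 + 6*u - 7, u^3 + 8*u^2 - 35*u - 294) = u + 7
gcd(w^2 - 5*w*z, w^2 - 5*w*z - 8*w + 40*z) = -w + 5*z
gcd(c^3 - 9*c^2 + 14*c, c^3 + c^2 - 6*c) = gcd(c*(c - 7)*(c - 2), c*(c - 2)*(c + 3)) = c^2 - 2*c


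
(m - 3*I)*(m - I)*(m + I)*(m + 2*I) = m^4 - I*m^3 + 7*m^2 - I*m + 6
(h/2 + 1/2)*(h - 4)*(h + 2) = h^3/2 - h^2/2 - 5*h - 4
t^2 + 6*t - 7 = (t - 1)*(t + 7)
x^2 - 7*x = x*(x - 7)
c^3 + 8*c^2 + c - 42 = (c - 2)*(c + 3)*(c + 7)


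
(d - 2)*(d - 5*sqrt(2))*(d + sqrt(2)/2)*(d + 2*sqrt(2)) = d^4 - 5*sqrt(2)*d^3/2 - 2*d^3 - 23*d^2 + 5*sqrt(2)*d^2 - 10*sqrt(2)*d + 46*d + 20*sqrt(2)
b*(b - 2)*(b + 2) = b^3 - 4*b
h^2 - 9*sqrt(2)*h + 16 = (h - 8*sqrt(2))*(h - sqrt(2))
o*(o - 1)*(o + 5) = o^3 + 4*o^2 - 5*o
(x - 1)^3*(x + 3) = x^4 - 6*x^2 + 8*x - 3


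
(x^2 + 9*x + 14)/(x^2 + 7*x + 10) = (x + 7)/(x + 5)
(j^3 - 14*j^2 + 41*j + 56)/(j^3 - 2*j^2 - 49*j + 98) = (j^2 - 7*j - 8)/(j^2 + 5*j - 14)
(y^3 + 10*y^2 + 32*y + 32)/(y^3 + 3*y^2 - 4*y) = (y^2 + 6*y + 8)/(y*(y - 1))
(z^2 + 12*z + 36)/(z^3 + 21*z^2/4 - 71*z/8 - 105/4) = 8*(z + 6)/(8*z^2 - 6*z - 35)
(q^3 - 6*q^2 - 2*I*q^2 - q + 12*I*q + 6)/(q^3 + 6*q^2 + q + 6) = (q^2 - q*(6 + I) + 6*I)/(q^2 + q*(6 + I) + 6*I)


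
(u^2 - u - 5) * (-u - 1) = -u^3 + 6*u + 5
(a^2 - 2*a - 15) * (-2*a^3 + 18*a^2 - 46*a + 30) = -2*a^5 + 22*a^4 - 52*a^3 - 148*a^2 + 630*a - 450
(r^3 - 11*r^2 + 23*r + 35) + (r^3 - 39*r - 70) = 2*r^3 - 11*r^2 - 16*r - 35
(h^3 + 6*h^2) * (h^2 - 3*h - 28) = h^5 + 3*h^4 - 46*h^3 - 168*h^2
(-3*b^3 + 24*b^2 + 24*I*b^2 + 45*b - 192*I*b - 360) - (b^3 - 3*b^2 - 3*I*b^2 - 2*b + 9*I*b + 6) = -4*b^3 + 27*b^2 + 27*I*b^2 + 47*b - 201*I*b - 366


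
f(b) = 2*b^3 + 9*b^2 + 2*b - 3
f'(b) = 6*b^2 + 18*b + 2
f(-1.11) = 3.13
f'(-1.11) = -10.59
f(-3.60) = 13.13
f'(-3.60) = 14.96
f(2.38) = 79.70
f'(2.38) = 78.83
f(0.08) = -2.78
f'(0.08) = 3.48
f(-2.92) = 18.10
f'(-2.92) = 0.60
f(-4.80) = -26.42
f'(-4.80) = 53.84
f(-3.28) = 16.69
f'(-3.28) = 7.51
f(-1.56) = 8.19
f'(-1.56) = -11.48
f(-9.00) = -750.00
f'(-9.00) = 326.00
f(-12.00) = -2187.00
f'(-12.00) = 650.00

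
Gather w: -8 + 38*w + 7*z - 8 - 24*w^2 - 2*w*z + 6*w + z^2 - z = -24*w^2 + w*(44 - 2*z) + z^2 + 6*z - 16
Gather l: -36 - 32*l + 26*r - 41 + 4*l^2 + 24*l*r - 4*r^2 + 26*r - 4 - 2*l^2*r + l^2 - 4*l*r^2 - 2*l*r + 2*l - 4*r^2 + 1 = l^2*(5 - 2*r) + l*(-4*r^2 + 22*r - 30) - 8*r^2 + 52*r - 80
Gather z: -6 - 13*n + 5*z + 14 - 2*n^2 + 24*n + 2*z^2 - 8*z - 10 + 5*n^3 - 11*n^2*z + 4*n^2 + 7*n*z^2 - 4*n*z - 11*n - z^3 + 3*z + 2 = 5*n^3 + 2*n^2 - z^3 + z^2*(7*n + 2) + z*(-11*n^2 - 4*n)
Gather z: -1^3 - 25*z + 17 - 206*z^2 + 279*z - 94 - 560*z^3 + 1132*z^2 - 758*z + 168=-560*z^3 + 926*z^2 - 504*z + 90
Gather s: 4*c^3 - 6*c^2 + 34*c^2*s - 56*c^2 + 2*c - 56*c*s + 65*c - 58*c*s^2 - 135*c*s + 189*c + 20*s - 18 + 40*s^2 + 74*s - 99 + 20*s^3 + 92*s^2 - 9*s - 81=4*c^3 - 62*c^2 + 256*c + 20*s^3 + s^2*(132 - 58*c) + s*(34*c^2 - 191*c + 85) - 198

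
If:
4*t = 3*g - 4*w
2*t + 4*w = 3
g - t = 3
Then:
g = -3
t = -6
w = 15/4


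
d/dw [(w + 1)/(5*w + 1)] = -4/(5*w + 1)^2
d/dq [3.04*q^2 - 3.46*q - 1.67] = 6.08*q - 3.46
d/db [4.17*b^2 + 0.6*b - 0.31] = 8.34*b + 0.6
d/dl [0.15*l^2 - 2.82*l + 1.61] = 0.3*l - 2.82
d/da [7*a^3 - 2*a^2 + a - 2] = 21*a^2 - 4*a + 1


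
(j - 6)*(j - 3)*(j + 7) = j^3 - 2*j^2 - 45*j + 126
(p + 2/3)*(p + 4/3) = p^2 + 2*p + 8/9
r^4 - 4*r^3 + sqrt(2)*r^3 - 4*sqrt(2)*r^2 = r^2*(r - 4)*(r + sqrt(2))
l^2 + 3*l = l*(l + 3)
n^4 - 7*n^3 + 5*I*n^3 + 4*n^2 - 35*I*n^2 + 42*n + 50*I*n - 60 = (n - 5)*(n - 2)*(n + 2*I)*(n + 3*I)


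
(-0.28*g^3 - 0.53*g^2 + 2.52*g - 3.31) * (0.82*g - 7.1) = -0.2296*g^4 + 1.5534*g^3 + 5.8294*g^2 - 20.6062*g + 23.501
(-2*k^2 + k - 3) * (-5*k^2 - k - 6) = 10*k^4 - 3*k^3 + 26*k^2 - 3*k + 18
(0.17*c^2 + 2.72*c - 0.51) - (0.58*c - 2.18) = 0.17*c^2 + 2.14*c + 1.67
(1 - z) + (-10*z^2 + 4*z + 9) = -10*z^2 + 3*z + 10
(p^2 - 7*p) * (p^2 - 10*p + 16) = p^4 - 17*p^3 + 86*p^2 - 112*p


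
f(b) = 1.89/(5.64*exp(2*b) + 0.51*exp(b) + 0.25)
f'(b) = 1.89*(-11.28*exp(2*b) - 0.51*exp(b))/(5.64*exp(2*b) + 0.51*exp(b) + 0.25)^2 = (-21.3192*exp(b) - 0.9639)*exp(b)/(5.64*exp(2*b) + 0.51*exp(b) + 0.25)^2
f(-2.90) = 6.40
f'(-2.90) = -1.35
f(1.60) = 0.01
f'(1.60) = -0.03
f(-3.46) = 6.96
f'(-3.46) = -0.70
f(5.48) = 0.00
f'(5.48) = -0.00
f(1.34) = 0.02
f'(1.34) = -0.04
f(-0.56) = 0.79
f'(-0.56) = -1.32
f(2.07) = 0.01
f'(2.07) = -0.01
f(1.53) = 0.02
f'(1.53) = -0.03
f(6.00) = 0.00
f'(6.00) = 0.00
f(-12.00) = 7.56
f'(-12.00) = 0.00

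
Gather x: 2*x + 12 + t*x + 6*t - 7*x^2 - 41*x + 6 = 6*t - 7*x^2 + x*(t - 39) + 18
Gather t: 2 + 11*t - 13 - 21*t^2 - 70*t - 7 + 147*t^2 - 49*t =126*t^2 - 108*t - 18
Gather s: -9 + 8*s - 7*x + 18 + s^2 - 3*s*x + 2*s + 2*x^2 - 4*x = s^2 + s*(10 - 3*x) + 2*x^2 - 11*x + 9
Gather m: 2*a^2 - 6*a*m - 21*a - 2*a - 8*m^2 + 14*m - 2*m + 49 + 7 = 2*a^2 - 23*a - 8*m^2 + m*(12 - 6*a) + 56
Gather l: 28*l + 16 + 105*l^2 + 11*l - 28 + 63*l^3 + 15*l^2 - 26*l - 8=63*l^3 + 120*l^2 + 13*l - 20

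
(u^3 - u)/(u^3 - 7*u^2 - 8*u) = (u - 1)/(u - 8)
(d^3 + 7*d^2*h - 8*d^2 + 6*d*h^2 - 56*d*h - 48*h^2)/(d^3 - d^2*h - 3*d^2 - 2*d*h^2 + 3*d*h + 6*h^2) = (d^2 + 6*d*h - 8*d - 48*h)/(d^2 - 2*d*h - 3*d + 6*h)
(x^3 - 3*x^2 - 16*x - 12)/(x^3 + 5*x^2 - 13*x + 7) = (x^3 - 3*x^2 - 16*x - 12)/(x^3 + 5*x^2 - 13*x + 7)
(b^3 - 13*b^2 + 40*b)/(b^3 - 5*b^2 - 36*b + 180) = b*(b - 8)/(b^2 - 36)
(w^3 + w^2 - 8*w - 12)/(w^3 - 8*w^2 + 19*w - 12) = (w^2 + 4*w + 4)/(w^2 - 5*w + 4)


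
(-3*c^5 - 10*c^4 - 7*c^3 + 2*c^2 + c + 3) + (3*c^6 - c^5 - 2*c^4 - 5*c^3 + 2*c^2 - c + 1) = 3*c^6 - 4*c^5 - 12*c^4 - 12*c^3 + 4*c^2 + 4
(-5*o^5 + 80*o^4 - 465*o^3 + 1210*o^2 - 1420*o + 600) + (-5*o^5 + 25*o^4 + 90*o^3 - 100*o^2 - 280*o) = -10*o^5 + 105*o^4 - 375*o^3 + 1110*o^2 - 1700*o + 600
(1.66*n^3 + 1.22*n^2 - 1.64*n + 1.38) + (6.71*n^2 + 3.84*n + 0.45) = 1.66*n^3 + 7.93*n^2 + 2.2*n + 1.83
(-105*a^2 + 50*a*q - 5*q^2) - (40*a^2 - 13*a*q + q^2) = -145*a^2 + 63*a*q - 6*q^2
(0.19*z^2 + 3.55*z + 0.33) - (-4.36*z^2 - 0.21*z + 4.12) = 4.55*z^2 + 3.76*z - 3.79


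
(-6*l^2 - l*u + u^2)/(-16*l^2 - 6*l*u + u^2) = (-3*l + u)/(-8*l + u)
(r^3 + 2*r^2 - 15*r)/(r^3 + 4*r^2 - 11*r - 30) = r/(r + 2)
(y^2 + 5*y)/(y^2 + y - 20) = y/(y - 4)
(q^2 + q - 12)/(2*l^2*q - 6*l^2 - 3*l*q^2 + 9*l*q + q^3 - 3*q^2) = (q + 4)/(2*l^2 - 3*l*q + q^2)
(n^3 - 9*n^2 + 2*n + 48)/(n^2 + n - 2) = (n^2 - 11*n + 24)/(n - 1)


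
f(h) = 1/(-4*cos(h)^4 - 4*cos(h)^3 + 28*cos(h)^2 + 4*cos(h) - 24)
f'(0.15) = 37.03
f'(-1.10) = -0.08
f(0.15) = -2.78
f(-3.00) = -2.09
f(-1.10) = -0.06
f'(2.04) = -0.05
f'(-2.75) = 1.38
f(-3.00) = -2.09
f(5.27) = -0.07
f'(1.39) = 0.03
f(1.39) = -0.04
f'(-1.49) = -0.02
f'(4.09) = 0.09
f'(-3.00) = 29.35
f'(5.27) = -0.11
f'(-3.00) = 29.35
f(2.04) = -0.05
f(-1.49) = -0.04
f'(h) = (-16*sin(h)*cos(h)^3 - 12*sin(h)*cos(h)^2 + 56*sin(h)*cos(h) + 4*sin(h))/(-4*cos(h)^4 - 4*cos(h)^3 + 28*cos(h)^2 + 4*cos(h) - 24)^2 = (-4*cos(h)^3 - 3*cos(h)^2 + 14*cos(h) + 1)/(4*(cos(h) - 2)^2*(cos(h) + 3)^2*sin(h)^3)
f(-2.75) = -0.28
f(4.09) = -0.06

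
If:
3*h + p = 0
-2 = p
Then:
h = 2/3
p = -2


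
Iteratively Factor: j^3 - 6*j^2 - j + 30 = (j - 5)*(j^2 - j - 6) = (j - 5)*(j - 3)*(j + 2)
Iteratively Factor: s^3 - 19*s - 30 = (s + 3)*(s^2 - 3*s - 10) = (s + 2)*(s + 3)*(s - 5)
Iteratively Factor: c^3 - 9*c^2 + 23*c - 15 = (c - 1)*(c^2 - 8*c + 15) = (c - 3)*(c - 1)*(c - 5)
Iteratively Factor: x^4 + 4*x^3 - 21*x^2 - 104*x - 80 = (x - 5)*(x^3 + 9*x^2 + 24*x + 16) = (x - 5)*(x + 4)*(x^2 + 5*x + 4) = (x - 5)*(x + 4)^2*(x + 1)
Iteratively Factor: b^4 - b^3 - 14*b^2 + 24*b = (b - 3)*(b^3 + 2*b^2 - 8*b) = (b - 3)*(b - 2)*(b^2 + 4*b) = b*(b - 3)*(b - 2)*(b + 4)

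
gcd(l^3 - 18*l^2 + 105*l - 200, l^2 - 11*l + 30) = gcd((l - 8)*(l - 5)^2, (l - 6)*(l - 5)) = l - 5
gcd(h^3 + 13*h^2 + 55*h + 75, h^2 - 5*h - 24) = h + 3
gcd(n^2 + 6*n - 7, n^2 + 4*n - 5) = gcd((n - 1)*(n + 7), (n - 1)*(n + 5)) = n - 1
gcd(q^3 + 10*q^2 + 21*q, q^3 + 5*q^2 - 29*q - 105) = q^2 + 10*q + 21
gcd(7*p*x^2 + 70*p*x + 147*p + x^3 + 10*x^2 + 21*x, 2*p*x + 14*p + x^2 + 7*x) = x + 7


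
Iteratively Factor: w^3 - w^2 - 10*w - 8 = (w + 2)*(w^2 - 3*w - 4) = (w - 4)*(w + 2)*(w + 1)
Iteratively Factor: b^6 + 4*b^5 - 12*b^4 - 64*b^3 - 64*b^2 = (b - 4)*(b^5 + 8*b^4 + 20*b^3 + 16*b^2) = (b - 4)*(b + 2)*(b^4 + 6*b^3 + 8*b^2) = (b - 4)*(b + 2)*(b + 4)*(b^3 + 2*b^2) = b*(b - 4)*(b + 2)*(b + 4)*(b^2 + 2*b) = b^2*(b - 4)*(b + 2)*(b + 4)*(b + 2)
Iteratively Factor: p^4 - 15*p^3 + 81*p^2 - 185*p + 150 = (p - 3)*(p^3 - 12*p^2 + 45*p - 50) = (p - 5)*(p - 3)*(p^2 - 7*p + 10) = (p - 5)^2*(p - 3)*(p - 2)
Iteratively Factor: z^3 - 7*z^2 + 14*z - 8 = (z - 2)*(z^2 - 5*z + 4) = (z - 2)*(z - 1)*(z - 4)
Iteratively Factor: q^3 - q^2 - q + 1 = (q + 1)*(q^2 - 2*q + 1) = (q - 1)*(q + 1)*(q - 1)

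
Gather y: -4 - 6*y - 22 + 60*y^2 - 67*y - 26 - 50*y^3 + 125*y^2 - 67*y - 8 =-50*y^3 + 185*y^2 - 140*y - 60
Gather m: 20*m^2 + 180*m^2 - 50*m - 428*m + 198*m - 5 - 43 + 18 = 200*m^2 - 280*m - 30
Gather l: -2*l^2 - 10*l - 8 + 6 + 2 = -2*l^2 - 10*l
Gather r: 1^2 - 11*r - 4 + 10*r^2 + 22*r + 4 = 10*r^2 + 11*r + 1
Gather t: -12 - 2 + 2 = -12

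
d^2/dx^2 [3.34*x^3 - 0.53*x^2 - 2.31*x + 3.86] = 20.04*x - 1.06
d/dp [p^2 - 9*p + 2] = 2*p - 9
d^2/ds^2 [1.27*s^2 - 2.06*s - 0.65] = 2.54000000000000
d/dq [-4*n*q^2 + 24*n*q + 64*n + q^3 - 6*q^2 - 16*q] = -8*n*q + 24*n + 3*q^2 - 12*q - 16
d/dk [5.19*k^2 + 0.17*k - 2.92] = 10.38*k + 0.17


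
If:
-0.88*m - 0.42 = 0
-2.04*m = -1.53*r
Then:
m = -0.48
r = -0.64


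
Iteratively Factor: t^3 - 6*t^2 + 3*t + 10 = (t - 5)*(t^2 - t - 2) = (t - 5)*(t - 2)*(t + 1)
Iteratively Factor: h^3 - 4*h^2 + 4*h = (h)*(h^2 - 4*h + 4) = h*(h - 2)*(h - 2)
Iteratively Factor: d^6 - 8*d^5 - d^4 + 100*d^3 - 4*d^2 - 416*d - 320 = (d + 1)*(d^5 - 9*d^4 + 8*d^3 + 92*d^2 - 96*d - 320) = (d - 4)*(d + 1)*(d^4 - 5*d^3 - 12*d^2 + 44*d + 80) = (d - 5)*(d - 4)*(d + 1)*(d^3 - 12*d - 16) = (d - 5)*(d - 4)*(d + 1)*(d + 2)*(d^2 - 2*d - 8) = (d - 5)*(d - 4)^2*(d + 1)*(d + 2)*(d + 2)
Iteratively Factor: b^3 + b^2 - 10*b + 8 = (b + 4)*(b^2 - 3*b + 2) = (b - 2)*(b + 4)*(b - 1)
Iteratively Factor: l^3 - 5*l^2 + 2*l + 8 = (l - 4)*(l^2 - l - 2) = (l - 4)*(l - 2)*(l + 1)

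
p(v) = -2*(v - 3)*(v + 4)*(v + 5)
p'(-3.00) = 32.00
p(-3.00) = 24.00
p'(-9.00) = -256.00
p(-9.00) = 480.00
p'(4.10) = -185.26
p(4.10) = -162.16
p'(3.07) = -116.23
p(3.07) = -7.99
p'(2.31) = -73.46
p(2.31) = 63.65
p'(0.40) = 3.44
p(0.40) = 123.55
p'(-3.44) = 25.56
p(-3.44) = 11.25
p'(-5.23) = -24.60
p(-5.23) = 4.66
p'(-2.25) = 37.62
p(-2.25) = 50.53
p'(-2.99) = 32.12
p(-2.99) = 24.32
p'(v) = -2*(v - 3)*(v + 4) - 2*(v - 3)*(v + 5) - 2*(v + 4)*(v + 5) = -6*v^2 - 24*v + 14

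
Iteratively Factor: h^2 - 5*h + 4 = (h - 1)*(h - 4)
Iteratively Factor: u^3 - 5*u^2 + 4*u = (u - 4)*(u^2 - u) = (u - 4)*(u - 1)*(u)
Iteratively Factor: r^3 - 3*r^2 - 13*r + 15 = (r + 3)*(r^2 - 6*r + 5) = (r - 5)*(r + 3)*(r - 1)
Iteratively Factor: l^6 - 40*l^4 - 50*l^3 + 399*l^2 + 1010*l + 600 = (l + 4)*(l^5 - 4*l^4 - 24*l^3 + 46*l^2 + 215*l + 150) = (l - 5)*(l + 4)*(l^4 + l^3 - 19*l^2 - 49*l - 30) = (l - 5)^2*(l + 4)*(l^3 + 6*l^2 + 11*l + 6) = (l - 5)^2*(l + 2)*(l + 4)*(l^2 + 4*l + 3) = (l - 5)^2*(l + 2)*(l + 3)*(l + 4)*(l + 1)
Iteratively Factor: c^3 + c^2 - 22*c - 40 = (c + 4)*(c^2 - 3*c - 10) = (c - 5)*(c + 4)*(c + 2)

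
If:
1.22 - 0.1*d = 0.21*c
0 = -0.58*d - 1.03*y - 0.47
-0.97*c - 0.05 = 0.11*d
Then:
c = -1.88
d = 16.16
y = -9.55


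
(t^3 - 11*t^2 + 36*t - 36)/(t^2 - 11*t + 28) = (t^3 - 11*t^2 + 36*t - 36)/(t^2 - 11*t + 28)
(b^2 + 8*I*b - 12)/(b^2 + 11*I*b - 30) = (b + 2*I)/(b + 5*I)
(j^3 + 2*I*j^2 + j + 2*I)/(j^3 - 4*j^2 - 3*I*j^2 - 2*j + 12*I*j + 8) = (j^2 + 3*I*j - 2)/(j^2 - 2*j*(2 + I) + 8*I)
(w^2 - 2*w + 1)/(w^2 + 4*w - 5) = (w - 1)/(w + 5)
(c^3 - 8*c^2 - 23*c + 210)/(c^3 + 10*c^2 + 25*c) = (c^2 - 13*c + 42)/(c*(c + 5))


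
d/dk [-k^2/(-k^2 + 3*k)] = -3/(k - 3)^2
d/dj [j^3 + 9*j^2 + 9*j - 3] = 3*j^2 + 18*j + 9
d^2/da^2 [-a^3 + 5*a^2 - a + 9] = 10 - 6*a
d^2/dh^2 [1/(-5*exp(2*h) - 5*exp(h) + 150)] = (-2*(2*exp(h) + 1)^2*exp(h) + (4*exp(h) + 1)*(exp(2*h) + exp(h) - 30))*exp(h)/(5*(exp(2*h) + exp(h) - 30)^3)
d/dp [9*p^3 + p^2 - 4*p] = 27*p^2 + 2*p - 4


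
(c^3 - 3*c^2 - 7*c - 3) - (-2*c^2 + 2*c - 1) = c^3 - c^2 - 9*c - 2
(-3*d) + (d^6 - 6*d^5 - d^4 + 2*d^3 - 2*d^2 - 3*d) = d^6 - 6*d^5 - d^4 + 2*d^3 - 2*d^2 - 6*d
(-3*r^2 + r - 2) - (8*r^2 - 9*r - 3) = -11*r^2 + 10*r + 1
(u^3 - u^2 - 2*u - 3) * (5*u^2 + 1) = 5*u^5 - 5*u^4 - 9*u^3 - 16*u^2 - 2*u - 3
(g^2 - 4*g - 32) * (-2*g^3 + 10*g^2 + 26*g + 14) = -2*g^5 + 18*g^4 + 50*g^3 - 410*g^2 - 888*g - 448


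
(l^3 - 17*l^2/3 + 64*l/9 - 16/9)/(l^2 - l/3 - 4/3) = (3*l^2 - 13*l + 4)/(3*(l + 1))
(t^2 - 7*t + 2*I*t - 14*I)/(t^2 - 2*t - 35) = (t + 2*I)/(t + 5)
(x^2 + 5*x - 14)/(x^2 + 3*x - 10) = (x + 7)/(x + 5)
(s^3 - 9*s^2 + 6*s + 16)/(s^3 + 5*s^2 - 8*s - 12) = (s - 8)/(s + 6)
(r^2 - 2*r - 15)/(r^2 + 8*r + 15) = (r - 5)/(r + 5)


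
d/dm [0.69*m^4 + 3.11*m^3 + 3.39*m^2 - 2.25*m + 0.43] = 2.76*m^3 + 9.33*m^2 + 6.78*m - 2.25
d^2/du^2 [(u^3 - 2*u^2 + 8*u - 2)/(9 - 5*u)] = 2*(-25*u^3 + 135*u^2 - 243*u - 148)/(125*u^3 - 675*u^2 + 1215*u - 729)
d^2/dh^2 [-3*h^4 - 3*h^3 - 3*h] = 18*h*(-2*h - 1)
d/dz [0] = 0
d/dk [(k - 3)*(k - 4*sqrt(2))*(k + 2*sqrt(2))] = 3*k^2 - 6*k - 4*sqrt(2)*k - 16 + 6*sqrt(2)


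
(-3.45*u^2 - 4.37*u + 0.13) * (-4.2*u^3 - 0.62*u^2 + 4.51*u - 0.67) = 14.49*u^5 + 20.493*u^4 - 13.3961*u^3 - 17.4778*u^2 + 3.5142*u - 0.0871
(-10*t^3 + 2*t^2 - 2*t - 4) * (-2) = 20*t^3 - 4*t^2 + 4*t + 8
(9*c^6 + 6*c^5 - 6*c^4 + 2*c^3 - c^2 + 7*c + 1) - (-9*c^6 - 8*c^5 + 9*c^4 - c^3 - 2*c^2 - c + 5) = 18*c^6 + 14*c^5 - 15*c^4 + 3*c^3 + c^2 + 8*c - 4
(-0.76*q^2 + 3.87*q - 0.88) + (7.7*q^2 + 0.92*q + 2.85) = 6.94*q^2 + 4.79*q + 1.97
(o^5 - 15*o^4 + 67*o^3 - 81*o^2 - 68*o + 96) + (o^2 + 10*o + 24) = o^5 - 15*o^4 + 67*o^3 - 80*o^2 - 58*o + 120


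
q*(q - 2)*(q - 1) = q^3 - 3*q^2 + 2*q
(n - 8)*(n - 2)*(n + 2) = n^3 - 8*n^2 - 4*n + 32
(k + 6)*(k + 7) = k^2 + 13*k + 42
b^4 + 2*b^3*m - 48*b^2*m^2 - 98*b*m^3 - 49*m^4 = (b - 7*m)*(b + m)^2*(b + 7*m)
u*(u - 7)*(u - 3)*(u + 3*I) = u^4 - 10*u^3 + 3*I*u^3 + 21*u^2 - 30*I*u^2 + 63*I*u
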